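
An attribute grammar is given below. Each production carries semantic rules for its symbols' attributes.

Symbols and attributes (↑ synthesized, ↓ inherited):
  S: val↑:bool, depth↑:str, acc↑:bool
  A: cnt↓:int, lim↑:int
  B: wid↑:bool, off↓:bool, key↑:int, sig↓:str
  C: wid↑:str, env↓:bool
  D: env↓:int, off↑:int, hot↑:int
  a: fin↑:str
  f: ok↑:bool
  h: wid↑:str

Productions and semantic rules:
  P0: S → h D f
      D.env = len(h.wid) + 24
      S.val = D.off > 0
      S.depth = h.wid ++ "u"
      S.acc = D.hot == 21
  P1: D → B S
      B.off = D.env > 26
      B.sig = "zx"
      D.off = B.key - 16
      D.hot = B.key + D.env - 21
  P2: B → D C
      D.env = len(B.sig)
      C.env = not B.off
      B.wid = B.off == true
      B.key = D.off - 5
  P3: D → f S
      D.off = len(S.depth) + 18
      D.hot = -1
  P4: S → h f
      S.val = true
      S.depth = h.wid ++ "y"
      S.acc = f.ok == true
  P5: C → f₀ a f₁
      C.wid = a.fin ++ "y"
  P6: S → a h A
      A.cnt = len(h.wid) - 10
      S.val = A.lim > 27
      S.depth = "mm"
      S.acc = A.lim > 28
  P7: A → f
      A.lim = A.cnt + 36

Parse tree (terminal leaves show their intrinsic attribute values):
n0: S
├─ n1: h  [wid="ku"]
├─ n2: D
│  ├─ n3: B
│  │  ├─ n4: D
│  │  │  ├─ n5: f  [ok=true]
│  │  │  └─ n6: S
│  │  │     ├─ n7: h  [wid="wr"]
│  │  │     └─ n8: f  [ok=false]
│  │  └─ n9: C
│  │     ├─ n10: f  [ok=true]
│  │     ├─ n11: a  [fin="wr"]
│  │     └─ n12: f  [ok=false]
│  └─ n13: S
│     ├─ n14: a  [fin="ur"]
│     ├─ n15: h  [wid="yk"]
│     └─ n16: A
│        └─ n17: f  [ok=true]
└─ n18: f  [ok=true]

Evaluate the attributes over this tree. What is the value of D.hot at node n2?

21

1. n1.wid = "ku"  [terminal]
2. n2.env = 26  [len(h.wid) + 24]
3. n3.off = false  [D.env > 26]
4. n3.sig = "zx"  ["zx"]
5. n4.env = 2  [len(B.sig)]
6. n5.ok = true  [terminal]
7. n7.wid = "wr"  [terminal]
8. n8.ok = false  [terminal]
9. n6.val = true  [true]
10. n6.depth = "wry"  [h.wid ++ "y"]
11. n6.acc = false  [f.ok == true]
12. n4.off = 21  [len(S.depth) + 18]
13. n4.hot = -1  [-1]
14. n9.env = true  [not B.off]
15. n10.ok = true  [terminal]
16. n11.fin = "wr"  [terminal]
17. n12.ok = false  [terminal]
18. n9.wid = "wry"  [a.fin ++ "y"]
19. n3.wid = false  [B.off == true]
20. n3.key = 16  [D.off - 5]
21. n14.fin = "ur"  [terminal]
22. n15.wid = "yk"  [terminal]
23. n16.cnt = -8  [len(h.wid) - 10]
24. n17.ok = true  [terminal]
25. n16.lim = 28  [A.cnt + 36]
26. n13.val = true  [A.lim > 27]
27. n13.depth = "mm"  ["mm"]
28. n13.acc = false  [A.lim > 28]
29. n2.off = 0  [B.key - 16]
30. n2.hot = 21  [B.key + D.env - 21]
31. n18.ok = true  [terminal]
32. n0.val = false  [D.off > 0]
33. n0.depth = "kuu"  [h.wid ++ "u"]
34. n0.acc = true  [D.hot == 21]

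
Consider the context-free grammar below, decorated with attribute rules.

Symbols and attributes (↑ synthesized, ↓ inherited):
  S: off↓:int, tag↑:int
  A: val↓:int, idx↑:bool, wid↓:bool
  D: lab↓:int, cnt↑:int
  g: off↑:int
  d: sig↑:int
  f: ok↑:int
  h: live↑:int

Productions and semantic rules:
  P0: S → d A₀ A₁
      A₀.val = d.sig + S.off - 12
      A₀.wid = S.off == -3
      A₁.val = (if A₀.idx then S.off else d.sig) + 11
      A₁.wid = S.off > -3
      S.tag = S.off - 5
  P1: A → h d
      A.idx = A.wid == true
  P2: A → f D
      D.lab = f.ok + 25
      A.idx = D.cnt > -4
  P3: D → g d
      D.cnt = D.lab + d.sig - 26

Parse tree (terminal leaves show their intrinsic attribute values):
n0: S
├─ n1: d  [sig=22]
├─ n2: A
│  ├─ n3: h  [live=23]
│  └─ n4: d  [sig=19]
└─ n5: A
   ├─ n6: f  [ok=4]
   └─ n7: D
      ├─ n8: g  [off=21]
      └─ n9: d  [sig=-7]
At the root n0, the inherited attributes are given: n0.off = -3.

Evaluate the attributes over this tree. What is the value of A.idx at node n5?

false

1. n0.off = -3  [given at root]
2. n1.sig = 22  [terminal]
3. n2.val = 7  [d.sig + S.off - 12]
4. n2.wid = true  [S.off == -3]
5. n3.live = 23  [terminal]
6. n4.sig = 19  [terminal]
7. n2.idx = true  [A.wid == true]
8. n5.val = 8  [(if A₀.idx then S.off else d.sig) + 11]
9. n5.wid = false  [S.off > -3]
10. n6.ok = 4  [terminal]
11. n7.lab = 29  [f.ok + 25]
12. n8.off = 21  [terminal]
13. n9.sig = -7  [terminal]
14. n7.cnt = -4  [D.lab + d.sig - 26]
15. n5.idx = false  [D.cnt > -4]
16. n0.tag = -8  [S.off - 5]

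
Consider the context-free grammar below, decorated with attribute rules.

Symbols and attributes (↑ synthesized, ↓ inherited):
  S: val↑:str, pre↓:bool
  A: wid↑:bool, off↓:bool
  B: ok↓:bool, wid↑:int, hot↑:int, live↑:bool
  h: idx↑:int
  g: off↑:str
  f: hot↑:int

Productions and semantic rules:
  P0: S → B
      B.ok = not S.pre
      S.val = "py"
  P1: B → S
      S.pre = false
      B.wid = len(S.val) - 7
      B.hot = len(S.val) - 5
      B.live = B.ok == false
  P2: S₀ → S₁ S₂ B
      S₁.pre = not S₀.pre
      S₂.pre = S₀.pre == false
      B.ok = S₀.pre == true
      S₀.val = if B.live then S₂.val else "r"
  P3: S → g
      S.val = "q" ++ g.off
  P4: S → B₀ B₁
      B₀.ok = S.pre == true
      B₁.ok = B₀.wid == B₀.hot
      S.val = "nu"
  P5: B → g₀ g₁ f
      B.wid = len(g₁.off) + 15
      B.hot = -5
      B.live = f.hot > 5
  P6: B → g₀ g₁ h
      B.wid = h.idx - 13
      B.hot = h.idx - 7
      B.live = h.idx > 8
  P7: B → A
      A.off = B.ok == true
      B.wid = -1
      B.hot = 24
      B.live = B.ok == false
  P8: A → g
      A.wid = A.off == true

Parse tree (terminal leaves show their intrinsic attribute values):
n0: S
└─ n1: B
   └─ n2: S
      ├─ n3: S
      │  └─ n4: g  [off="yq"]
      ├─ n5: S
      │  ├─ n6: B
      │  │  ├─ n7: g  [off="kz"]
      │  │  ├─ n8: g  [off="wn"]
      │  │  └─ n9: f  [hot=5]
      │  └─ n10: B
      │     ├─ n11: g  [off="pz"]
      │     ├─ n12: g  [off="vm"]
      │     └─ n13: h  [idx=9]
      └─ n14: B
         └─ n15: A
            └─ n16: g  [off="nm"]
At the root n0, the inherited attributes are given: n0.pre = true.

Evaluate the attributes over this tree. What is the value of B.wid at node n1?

1. n0.pre = true  [given at root]
2. n1.ok = false  [not S.pre]
3. n2.pre = false  [false]
4. n3.pre = true  [not S₀.pre]
5. n4.off = "yq"  [terminal]
6. n3.val = "qyq"  ["q" ++ g.off]
7. n5.pre = true  [S₀.pre == false]
8. n6.ok = true  [S.pre == true]
9. n7.off = "kz"  [terminal]
10. n8.off = "wn"  [terminal]
11. n9.hot = 5  [terminal]
12. n6.wid = 17  [len(g₁.off) + 15]
13. n6.hot = -5  [-5]
14. n6.live = false  [f.hot > 5]
15. n10.ok = false  [B₀.wid == B₀.hot]
16. n11.off = "pz"  [terminal]
17. n12.off = "vm"  [terminal]
18. n13.idx = 9  [terminal]
19. n10.wid = -4  [h.idx - 13]
20. n10.hot = 2  [h.idx - 7]
21. n10.live = true  [h.idx > 8]
22. n5.val = "nu"  ["nu"]
23. n14.ok = false  [S₀.pre == true]
24. n15.off = false  [B.ok == true]
25. n16.off = "nm"  [terminal]
26. n15.wid = false  [A.off == true]
27. n14.wid = -1  [-1]
28. n14.hot = 24  [24]
29. n14.live = true  [B.ok == false]
30. n2.val = "nu"  [if B.live then S₂.val else "r"]
31. n1.wid = -5  [len(S.val) - 7]
32. n1.hot = -3  [len(S.val) - 5]
33. n1.live = true  [B.ok == false]
34. n0.val = "py"  ["py"]

-5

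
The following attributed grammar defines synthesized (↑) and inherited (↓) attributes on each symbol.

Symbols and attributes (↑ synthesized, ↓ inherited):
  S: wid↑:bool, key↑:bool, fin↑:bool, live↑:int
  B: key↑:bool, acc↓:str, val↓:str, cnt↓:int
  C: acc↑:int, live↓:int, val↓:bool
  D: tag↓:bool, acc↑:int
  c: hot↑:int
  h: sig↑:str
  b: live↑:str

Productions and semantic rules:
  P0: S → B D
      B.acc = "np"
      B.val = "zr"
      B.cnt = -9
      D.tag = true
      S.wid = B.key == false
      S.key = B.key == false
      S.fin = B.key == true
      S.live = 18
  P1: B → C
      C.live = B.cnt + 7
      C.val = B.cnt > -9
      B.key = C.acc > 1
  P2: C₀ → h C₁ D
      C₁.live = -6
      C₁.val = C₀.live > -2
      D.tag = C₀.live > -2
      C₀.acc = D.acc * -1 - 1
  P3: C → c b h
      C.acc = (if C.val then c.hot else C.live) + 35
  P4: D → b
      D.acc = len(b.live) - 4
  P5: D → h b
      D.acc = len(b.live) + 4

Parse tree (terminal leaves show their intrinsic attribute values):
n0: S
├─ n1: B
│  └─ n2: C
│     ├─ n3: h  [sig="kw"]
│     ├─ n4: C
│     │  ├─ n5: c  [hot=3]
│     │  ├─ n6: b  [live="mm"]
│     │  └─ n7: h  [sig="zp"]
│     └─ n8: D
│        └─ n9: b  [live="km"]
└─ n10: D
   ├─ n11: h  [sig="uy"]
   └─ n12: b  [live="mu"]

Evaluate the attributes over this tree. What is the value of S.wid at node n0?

true

1. n1.acc = "np"  ["np"]
2. n1.val = "zr"  ["zr"]
3. n1.cnt = -9  [-9]
4. n2.live = -2  [B.cnt + 7]
5. n2.val = false  [B.cnt > -9]
6. n3.sig = "kw"  [terminal]
7. n4.live = -6  [-6]
8. n4.val = false  [C₀.live > -2]
9. n5.hot = 3  [terminal]
10. n6.live = "mm"  [terminal]
11. n7.sig = "zp"  [terminal]
12. n4.acc = 29  [(if C.val then c.hot else C.live) + 35]
13. n8.tag = false  [C₀.live > -2]
14. n9.live = "km"  [terminal]
15. n8.acc = -2  [len(b.live) - 4]
16. n2.acc = 1  [D.acc * -1 - 1]
17. n1.key = false  [C.acc > 1]
18. n10.tag = true  [true]
19. n11.sig = "uy"  [terminal]
20. n12.live = "mu"  [terminal]
21. n10.acc = 6  [len(b.live) + 4]
22. n0.wid = true  [B.key == false]
23. n0.key = true  [B.key == false]
24. n0.fin = false  [B.key == true]
25. n0.live = 18  [18]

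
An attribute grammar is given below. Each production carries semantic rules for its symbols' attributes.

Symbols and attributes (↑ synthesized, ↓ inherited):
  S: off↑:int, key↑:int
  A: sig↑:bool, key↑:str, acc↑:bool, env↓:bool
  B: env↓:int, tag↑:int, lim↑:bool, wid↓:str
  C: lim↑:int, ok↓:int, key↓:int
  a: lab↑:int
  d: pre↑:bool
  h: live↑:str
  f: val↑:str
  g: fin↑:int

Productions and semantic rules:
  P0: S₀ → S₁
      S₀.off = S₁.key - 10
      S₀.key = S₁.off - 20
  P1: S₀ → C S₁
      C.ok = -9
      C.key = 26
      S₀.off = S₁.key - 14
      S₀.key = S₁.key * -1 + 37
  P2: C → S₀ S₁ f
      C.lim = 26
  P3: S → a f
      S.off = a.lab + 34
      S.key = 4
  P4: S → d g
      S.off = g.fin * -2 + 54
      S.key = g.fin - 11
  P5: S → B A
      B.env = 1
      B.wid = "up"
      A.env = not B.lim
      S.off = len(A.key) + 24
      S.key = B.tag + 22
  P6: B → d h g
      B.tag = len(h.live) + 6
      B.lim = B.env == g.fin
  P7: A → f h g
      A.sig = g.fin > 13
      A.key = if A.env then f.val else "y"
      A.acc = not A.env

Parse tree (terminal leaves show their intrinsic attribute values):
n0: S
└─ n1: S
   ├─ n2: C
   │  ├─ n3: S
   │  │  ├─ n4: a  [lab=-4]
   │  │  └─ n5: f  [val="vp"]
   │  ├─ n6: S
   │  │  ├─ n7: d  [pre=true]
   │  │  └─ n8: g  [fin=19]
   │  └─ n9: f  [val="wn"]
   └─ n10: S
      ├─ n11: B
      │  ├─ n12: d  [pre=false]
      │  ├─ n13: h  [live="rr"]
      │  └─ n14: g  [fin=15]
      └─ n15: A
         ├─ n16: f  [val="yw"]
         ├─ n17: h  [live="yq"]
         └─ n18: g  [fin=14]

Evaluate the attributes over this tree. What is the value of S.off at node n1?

1. n2.ok = -9  [-9]
2. n2.key = 26  [26]
3. n4.lab = -4  [terminal]
4. n5.val = "vp"  [terminal]
5. n3.off = 30  [a.lab + 34]
6. n3.key = 4  [4]
7. n7.pre = true  [terminal]
8. n8.fin = 19  [terminal]
9. n6.off = 16  [g.fin * -2 + 54]
10. n6.key = 8  [g.fin - 11]
11. n9.val = "wn"  [terminal]
12. n2.lim = 26  [26]
13. n11.env = 1  [1]
14. n11.wid = "up"  ["up"]
15. n12.pre = false  [terminal]
16. n13.live = "rr"  [terminal]
17. n14.fin = 15  [terminal]
18. n11.tag = 8  [len(h.live) + 6]
19. n11.lim = false  [B.env == g.fin]
20. n15.env = true  [not B.lim]
21. n16.val = "yw"  [terminal]
22. n17.live = "yq"  [terminal]
23. n18.fin = 14  [terminal]
24. n15.sig = true  [g.fin > 13]
25. n15.key = "yw"  [if A.env then f.val else "y"]
26. n15.acc = false  [not A.env]
27. n10.off = 26  [len(A.key) + 24]
28. n10.key = 30  [B.tag + 22]
29. n1.off = 16  [S₁.key - 14]
30. n1.key = 7  [S₁.key * -1 + 37]
31. n0.off = -3  [S₁.key - 10]
32. n0.key = -4  [S₁.off - 20]

16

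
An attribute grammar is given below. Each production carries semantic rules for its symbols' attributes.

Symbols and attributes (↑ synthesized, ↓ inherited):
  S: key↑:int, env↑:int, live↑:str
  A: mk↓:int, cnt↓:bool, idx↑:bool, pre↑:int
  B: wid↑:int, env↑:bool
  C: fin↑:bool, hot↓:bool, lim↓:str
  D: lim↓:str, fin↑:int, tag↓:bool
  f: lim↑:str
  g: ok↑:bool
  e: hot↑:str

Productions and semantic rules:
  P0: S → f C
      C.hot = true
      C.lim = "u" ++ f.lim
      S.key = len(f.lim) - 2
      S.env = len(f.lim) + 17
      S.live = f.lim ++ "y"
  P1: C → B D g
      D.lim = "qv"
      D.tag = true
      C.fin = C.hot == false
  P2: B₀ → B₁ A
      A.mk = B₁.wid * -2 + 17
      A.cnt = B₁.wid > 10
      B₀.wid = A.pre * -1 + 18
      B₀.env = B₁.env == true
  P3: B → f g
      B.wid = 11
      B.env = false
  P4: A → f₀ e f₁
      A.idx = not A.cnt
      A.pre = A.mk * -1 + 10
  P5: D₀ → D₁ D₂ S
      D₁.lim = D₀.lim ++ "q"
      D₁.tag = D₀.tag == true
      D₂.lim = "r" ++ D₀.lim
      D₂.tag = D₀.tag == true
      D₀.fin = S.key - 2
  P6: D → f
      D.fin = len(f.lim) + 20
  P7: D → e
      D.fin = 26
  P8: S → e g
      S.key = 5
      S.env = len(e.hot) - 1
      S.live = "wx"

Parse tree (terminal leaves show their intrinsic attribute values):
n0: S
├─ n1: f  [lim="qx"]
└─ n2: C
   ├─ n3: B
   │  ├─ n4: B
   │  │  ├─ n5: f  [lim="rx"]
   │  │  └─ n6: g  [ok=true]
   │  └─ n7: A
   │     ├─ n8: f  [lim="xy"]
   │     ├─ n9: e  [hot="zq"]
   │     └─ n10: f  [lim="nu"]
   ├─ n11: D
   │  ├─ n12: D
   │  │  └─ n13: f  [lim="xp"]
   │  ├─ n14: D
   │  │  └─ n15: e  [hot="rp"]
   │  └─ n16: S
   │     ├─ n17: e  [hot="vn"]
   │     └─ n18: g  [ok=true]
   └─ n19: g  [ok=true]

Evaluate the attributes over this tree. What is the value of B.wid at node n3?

1. n1.lim = "qx"  [terminal]
2. n2.hot = true  [true]
3. n2.lim = "uqx"  ["u" ++ f.lim]
4. n5.lim = "rx"  [terminal]
5. n6.ok = true  [terminal]
6. n4.wid = 11  [11]
7. n4.env = false  [false]
8. n7.mk = -5  [B₁.wid * -2 + 17]
9. n7.cnt = true  [B₁.wid > 10]
10. n8.lim = "xy"  [terminal]
11. n9.hot = "zq"  [terminal]
12. n10.lim = "nu"  [terminal]
13. n7.idx = false  [not A.cnt]
14. n7.pre = 15  [A.mk * -1 + 10]
15. n3.wid = 3  [A.pre * -1 + 18]
16. n3.env = false  [B₁.env == true]
17. n11.lim = "qv"  ["qv"]
18. n11.tag = true  [true]
19. n12.lim = "qvq"  [D₀.lim ++ "q"]
20. n12.tag = true  [D₀.tag == true]
21. n13.lim = "xp"  [terminal]
22. n12.fin = 22  [len(f.lim) + 20]
23. n14.lim = "rqv"  ["r" ++ D₀.lim]
24. n14.tag = true  [D₀.tag == true]
25. n15.hot = "rp"  [terminal]
26. n14.fin = 26  [26]
27. n17.hot = "vn"  [terminal]
28. n18.ok = true  [terminal]
29. n16.key = 5  [5]
30. n16.env = 1  [len(e.hot) - 1]
31. n16.live = "wx"  ["wx"]
32. n11.fin = 3  [S.key - 2]
33. n19.ok = true  [terminal]
34. n2.fin = false  [C.hot == false]
35. n0.key = 0  [len(f.lim) - 2]
36. n0.env = 19  [len(f.lim) + 17]
37. n0.live = "qxy"  [f.lim ++ "y"]

3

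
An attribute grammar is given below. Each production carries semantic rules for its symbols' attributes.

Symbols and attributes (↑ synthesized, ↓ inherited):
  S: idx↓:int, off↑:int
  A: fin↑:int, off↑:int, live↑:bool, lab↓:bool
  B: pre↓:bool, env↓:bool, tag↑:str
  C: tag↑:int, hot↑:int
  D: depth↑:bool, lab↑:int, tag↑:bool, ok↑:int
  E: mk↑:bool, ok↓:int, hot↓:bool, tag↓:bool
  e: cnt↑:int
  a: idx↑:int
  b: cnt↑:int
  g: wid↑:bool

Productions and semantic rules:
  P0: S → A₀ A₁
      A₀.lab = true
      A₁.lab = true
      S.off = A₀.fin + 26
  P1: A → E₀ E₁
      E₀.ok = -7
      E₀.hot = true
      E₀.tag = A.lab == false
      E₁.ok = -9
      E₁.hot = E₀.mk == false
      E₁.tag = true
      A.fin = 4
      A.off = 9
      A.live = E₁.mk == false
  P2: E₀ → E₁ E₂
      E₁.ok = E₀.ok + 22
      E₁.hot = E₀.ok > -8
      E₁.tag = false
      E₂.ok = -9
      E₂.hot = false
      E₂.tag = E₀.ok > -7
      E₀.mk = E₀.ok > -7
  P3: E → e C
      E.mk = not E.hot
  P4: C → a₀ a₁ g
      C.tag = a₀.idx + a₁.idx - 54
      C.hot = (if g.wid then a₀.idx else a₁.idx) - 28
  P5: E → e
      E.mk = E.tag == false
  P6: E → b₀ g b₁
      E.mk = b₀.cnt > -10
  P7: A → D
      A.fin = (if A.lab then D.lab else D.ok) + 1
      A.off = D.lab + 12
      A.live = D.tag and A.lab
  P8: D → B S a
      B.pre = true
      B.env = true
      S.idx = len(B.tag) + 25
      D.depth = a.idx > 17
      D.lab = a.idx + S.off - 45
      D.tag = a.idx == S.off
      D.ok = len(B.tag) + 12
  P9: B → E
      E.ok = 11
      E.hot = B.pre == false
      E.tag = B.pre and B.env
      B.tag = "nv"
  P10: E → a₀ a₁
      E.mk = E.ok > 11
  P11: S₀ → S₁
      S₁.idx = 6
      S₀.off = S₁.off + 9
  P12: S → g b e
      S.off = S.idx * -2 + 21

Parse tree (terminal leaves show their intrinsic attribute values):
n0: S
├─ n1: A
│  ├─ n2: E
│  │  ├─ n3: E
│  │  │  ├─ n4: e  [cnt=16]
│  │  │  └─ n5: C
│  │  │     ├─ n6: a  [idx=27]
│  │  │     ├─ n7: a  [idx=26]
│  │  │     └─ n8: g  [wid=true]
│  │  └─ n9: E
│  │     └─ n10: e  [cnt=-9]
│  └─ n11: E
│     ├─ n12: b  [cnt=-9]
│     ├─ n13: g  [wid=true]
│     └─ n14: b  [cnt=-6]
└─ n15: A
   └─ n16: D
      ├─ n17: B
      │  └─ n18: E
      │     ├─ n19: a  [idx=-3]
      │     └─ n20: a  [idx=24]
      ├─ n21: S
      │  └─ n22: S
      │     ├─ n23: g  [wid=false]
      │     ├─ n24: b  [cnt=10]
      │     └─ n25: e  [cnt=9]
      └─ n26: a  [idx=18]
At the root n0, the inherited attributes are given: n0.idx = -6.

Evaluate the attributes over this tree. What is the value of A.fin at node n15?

-8

1. n0.idx = -6  [given at root]
2. n1.lab = true  [true]
3. n2.ok = -7  [-7]
4. n2.hot = true  [true]
5. n2.tag = false  [A.lab == false]
6. n3.ok = 15  [E₀.ok + 22]
7. n3.hot = true  [E₀.ok > -8]
8. n3.tag = false  [false]
9. n4.cnt = 16  [terminal]
10. n6.idx = 27  [terminal]
11. n7.idx = 26  [terminal]
12. n8.wid = true  [terminal]
13. n5.tag = -1  [a₀.idx + a₁.idx - 54]
14. n5.hot = -1  [(if g.wid then a₀.idx else a₁.idx) - 28]
15. n3.mk = false  [not E.hot]
16. n9.ok = -9  [-9]
17. n9.hot = false  [false]
18. n9.tag = false  [E₀.ok > -7]
19. n10.cnt = -9  [terminal]
20. n9.mk = true  [E.tag == false]
21. n2.mk = false  [E₀.ok > -7]
22. n11.ok = -9  [-9]
23. n11.hot = true  [E₀.mk == false]
24. n11.tag = true  [true]
25. n12.cnt = -9  [terminal]
26. n13.wid = true  [terminal]
27. n14.cnt = -6  [terminal]
28. n11.mk = true  [b₀.cnt > -10]
29. n1.fin = 4  [4]
30. n1.off = 9  [9]
31. n1.live = false  [E₁.mk == false]
32. n15.lab = true  [true]
33. n17.pre = true  [true]
34. n17.env = true  [true]
35. n18.ok = 11  [11]
36. n18.hot = false  [B.pre == false]
37. n18.tag = true  [B.pre and B.env]
38. n19.idx = -3  [terminal]
39. n20.idx = 24  [terminal]
40. n18.mk = false  [E.ok > 11]
41. n17.tag = "nv"  ["nv"]
42. n21.idx = 27  [len(B.tag) + 25]
43. n22.idx = 6  [6]
44. n23.wid = false  [terminal]
45. n24.cnt = 10  [terminal]
46. n25.cnt = 9  [terminal]
47. n22.off = 9  [S.idx * -2 + 21]
48. n21.off = 18  [S₁.off + 9]
49. n26.idx = 18  [terminal]
50. n16.depth = true  [a.idx > 17]
51. n16.lab = -9  [a.idx + S.off - 45]
52. n16.tag = true  [a.idx == S.off]
53. n16.ok = 14  [len(B.tag) + 12]
54. n15.fin = -8  [(if A.lab then D.lab else D.ok) + 1]
55. n15.off = 3  [D.lab + 12]
56. n15.live = true  [D.tag and A.lab]
57. n0.off = 30  [A₀.fin + 26]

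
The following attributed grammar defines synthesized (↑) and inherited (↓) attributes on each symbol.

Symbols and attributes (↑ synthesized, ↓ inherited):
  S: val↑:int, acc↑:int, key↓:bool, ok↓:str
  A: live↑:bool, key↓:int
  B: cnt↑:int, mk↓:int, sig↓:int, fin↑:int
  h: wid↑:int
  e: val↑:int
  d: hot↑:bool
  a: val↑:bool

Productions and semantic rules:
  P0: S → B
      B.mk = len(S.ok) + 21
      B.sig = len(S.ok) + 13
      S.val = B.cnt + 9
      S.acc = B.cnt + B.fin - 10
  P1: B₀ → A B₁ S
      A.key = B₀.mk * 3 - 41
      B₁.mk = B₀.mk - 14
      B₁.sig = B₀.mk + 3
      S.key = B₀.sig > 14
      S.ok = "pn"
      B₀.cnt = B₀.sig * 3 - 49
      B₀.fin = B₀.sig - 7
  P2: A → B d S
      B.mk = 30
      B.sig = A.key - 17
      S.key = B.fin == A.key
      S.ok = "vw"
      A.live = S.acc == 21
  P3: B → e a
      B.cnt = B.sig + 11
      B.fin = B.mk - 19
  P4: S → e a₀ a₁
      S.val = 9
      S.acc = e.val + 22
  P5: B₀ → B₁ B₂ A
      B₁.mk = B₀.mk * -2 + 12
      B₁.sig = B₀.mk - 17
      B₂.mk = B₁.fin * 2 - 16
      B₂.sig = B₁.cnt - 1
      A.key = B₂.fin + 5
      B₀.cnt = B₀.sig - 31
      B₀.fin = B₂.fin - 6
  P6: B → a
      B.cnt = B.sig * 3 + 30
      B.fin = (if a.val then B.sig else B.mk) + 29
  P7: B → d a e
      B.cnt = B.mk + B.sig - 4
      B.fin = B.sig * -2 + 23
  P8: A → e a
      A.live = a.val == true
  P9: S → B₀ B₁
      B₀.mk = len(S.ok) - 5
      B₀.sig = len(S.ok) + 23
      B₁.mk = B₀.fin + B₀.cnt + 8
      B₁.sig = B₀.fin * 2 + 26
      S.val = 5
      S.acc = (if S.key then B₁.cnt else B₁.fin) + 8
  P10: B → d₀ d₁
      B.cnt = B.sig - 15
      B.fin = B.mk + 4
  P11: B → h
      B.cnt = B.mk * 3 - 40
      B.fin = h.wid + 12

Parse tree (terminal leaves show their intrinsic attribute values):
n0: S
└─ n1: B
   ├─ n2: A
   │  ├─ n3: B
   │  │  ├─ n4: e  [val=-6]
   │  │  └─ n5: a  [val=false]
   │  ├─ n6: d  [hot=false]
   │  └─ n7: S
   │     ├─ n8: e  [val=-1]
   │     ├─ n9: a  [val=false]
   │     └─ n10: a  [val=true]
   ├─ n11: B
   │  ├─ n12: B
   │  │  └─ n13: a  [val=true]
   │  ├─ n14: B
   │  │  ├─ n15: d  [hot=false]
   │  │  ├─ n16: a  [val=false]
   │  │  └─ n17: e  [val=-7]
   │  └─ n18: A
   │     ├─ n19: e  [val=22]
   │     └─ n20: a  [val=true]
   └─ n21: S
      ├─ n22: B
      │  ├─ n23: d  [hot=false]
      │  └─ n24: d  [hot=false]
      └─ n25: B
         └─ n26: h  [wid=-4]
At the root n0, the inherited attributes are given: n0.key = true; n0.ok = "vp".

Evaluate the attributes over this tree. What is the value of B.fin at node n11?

7

1. n0.key = true  [given at root]
2. n0.ok = "vp"  [given at root]
3. n1.mk = 23  [len(S.ok) + 21]
4. n1.sig = 15  [len(S.ok) + 13]
5. n2.key = 28  [B₀.mk * 3 - 41]
6. n3.mk = 30  [30]
7. n3.sig = 11  [A.key - 17]
8. n4.val = -6  [terminal]
9. n5.val = false  [terminal]
10. n3.cnt = 22  [B.sig + 11]
11. n3.fin = 11  [B.mk - 19]
12. n6.hot = false  [terminal]
13. n7.key = false  [B.fin == A.key]
14. n7.ok = "vw"  ["vw"]
15. n8.val = -1  [terminal]
16. n9.val = false  [terminal]
17. n10.val = true  [terminal]
18. n7.val = 9  [9]
19. n7.acc = 21  [e.val + 22]
20. n2.live = true  [S.acc == 21]
21. n11.mk = 9  [B₀.mk - 14]
22. n11.sig = 26  [B₀.mk + 3]
23. n12.mk = -6  [B₀.mk * -2 + 12]
24. n12.sig = -8  [B₀.mk - 17]
25. n13.val = true  [terminal]
26. n12.cnt = 6  [B.sig * 3 + 30]
27. n12.fin = 21  [(if a.val then B.sig else B.mk) + 29]
28. n14.mk = 26  [B₁.fin * 2 - 16]
29. n14.sig = 5  [B₁.cnt - 1]
30. n15.hot = false  [terminal]
31. n16.val = false  [terminal]
32. n17.val = -7  [terminal]
33. n14.cnt = 27  [B.mk + B.sig - 4]
34. n14.fin = 13  [B.sig * -2 + 23]
35. n18.key = 18  [B₂.fin + 5]
36. n19.val = 22  [terminal]
37. n20.val = true  [terminal]
38. n18.live = true  [a.val == true]
39. n11.cnt = -5  [B₀.sig - 31]
40. n11.fin = 7  [B₂.fin - 6]
41. n21.key = true  [B₀.sig > 14]
42. n21.ok = "pn"  ["pn"]
43. n22.mk = -3  [len(S.ok) - 5]
44. n22.sig = 25  [len(S.ok) + 23]
45. n23.hot = false  [terminal]
46. n24.hot = false  [terminal]
47. n22.cnt = 10  [B.sig - 15]
48. n22.fin = 1  [B.mk + 4]
49. n25.mk = 19  [B₀.fin + B₀.cnt + 8]
50. n25.sig = 28  [B₀.fin * 2 + 26]
51. n26.wid = -4  [terminal]
52. n25.cnt = 17  [B.mk * 3 - 40]
53. n25.fin = 8  [h.wid + 12]
54. n21.val = 5  [5]
55. n21.acc = 25  [(if S.key then B₁.cnt else B₁.fin) + 8]
56. n1.cnt = -4  [B₀.sig * 3 - 49]
57. n1.fin = 8  [B₀.sig - 7]
58. n0.val = 5  [B.cnt + 9]
59. n0.acc = -6  [B.cnt + B.fin - 10]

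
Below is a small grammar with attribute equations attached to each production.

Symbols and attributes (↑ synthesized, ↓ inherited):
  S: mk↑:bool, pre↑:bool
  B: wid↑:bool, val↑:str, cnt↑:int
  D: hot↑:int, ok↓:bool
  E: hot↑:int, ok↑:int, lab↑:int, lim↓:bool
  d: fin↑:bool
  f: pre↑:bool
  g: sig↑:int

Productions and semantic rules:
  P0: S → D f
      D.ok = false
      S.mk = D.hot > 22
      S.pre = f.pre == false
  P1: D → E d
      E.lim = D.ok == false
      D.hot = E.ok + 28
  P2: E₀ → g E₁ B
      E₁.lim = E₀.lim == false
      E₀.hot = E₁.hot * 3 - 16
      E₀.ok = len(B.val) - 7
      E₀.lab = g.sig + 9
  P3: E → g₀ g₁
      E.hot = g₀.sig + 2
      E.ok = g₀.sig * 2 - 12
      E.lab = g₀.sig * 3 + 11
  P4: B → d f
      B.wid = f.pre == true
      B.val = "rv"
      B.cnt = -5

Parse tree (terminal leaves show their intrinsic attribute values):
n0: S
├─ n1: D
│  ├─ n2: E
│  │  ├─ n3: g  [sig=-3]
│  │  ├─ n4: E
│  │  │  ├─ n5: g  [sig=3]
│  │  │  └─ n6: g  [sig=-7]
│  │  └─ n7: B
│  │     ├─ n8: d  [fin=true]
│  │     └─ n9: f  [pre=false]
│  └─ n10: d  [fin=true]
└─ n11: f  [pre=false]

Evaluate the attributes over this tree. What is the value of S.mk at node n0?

1. n1.ok = false  [false]
2. n2.lim = true  [D.ok == false]
3. n3.sig = -3  [terminal]
4. n4.lim = false  [E₀.lim == false]
5. n5.sig = 3  [terminal]
6. n6.sig = -7  [terminal]
7. n4.hot = 5  [g₀.sig + 2]
8. n4.ok = -6  [g₀.sig * 2 - 12]
9. n4.lab = 20  [g₀.sig * 3 + 11]
10. n8.fin = true  [terminal]
11. n9.pre = false  [terminal]
12. n7.wid = false  [f.pre == true]
13. n7.val = "rv"  ["rv"]
14. n7.cnt = -5  [-5]
15. n2.hot = -1  [E₁.hot * 3 - 16]
16. n2.ok = -5  [len(B.val) - 7]
17. n2.lab = 6  [g.sig + 9]
18. n10.fin = true  [terminal]
19. n1.hot = 23  [E.ok + 28]
20. n11.pre = false  [terminal]
21. n0.mk = true  [D.hot > 22]
22. n0.pre = true  [f.pre == false]

true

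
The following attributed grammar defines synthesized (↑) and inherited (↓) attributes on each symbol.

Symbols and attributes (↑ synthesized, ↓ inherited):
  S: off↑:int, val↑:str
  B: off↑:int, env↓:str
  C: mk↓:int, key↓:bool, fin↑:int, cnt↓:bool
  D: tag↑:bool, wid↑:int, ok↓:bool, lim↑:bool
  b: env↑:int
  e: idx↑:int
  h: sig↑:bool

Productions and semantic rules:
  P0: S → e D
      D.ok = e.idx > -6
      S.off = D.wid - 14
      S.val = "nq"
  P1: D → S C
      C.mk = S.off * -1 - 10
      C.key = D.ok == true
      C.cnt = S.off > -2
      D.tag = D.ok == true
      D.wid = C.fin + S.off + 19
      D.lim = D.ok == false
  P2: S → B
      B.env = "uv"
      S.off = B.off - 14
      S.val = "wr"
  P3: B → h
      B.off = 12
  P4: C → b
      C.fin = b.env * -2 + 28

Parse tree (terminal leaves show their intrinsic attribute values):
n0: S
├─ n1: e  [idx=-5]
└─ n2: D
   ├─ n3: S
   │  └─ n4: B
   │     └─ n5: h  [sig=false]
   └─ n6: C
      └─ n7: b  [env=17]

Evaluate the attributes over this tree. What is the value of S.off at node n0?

1. n1.idx = -5  [terminal]
2. n2.ok = true  [e.idx > -6]
3. n4.env = "uv"  ["uv"]
4. n5.sig = false  [terminal]
5. n4.off = 12  [12]
6. n3.off = -2  [B.off - 14]
7. n3.val = "wr"  ["wr"]
8. n6.mk = -8  [S.off * -1 - 10]
9. n6.key = true  [D.ok == true]
10. n6.cnt = false  [S.off > -2]
11. n7.env = 17  [terminal]
12. n6.fin = -6  [b.env * -2 + 28]
13. n2.tag = true  [D.ok == true]
14. n2.wid = 11  [C.fin + S.off + 19]
15. n2.lim = false  [D.ok == false]
16. n0.off = -3  [D.wid - 14]
17. n0.val = "nq"  ["nq"]

-3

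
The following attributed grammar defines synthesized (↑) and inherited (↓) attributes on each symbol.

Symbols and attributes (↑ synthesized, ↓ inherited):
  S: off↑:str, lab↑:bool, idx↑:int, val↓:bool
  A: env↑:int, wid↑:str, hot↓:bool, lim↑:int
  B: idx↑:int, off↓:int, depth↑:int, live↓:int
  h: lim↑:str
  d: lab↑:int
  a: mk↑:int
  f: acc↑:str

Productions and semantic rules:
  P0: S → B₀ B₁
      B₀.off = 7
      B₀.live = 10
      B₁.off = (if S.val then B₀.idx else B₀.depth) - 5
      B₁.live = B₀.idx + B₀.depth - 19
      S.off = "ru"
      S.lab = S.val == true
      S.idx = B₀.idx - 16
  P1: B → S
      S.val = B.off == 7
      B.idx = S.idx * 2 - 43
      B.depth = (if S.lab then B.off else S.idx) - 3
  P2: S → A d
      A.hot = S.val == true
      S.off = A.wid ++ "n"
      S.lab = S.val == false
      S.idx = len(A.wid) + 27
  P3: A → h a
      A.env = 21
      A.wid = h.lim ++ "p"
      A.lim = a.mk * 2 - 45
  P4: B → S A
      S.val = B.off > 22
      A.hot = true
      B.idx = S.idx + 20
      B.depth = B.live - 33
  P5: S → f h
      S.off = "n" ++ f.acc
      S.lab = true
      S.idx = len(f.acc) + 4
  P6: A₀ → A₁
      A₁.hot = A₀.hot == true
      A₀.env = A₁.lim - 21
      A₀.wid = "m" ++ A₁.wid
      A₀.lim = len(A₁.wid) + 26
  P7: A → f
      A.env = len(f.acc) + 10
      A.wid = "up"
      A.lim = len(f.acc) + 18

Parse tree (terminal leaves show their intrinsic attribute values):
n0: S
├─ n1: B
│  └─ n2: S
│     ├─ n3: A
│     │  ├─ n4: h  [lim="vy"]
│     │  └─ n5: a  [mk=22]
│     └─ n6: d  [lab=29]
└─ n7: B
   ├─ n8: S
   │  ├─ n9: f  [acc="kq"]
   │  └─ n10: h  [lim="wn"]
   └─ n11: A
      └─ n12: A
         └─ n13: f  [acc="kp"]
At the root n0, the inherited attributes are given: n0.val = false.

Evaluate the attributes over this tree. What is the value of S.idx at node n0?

1

1. n0.val = false  [given at root]
2. n1.off = 7  [7]
3. n1.live = 10  [10]
4. n2.val = true  [B.off == 7]
5. n3.hot = true  [S.val == true]
6. n4.lim = "vy"  [terminal]
7. n5.mk = 22  [terminal]
8. n3.env = 21  [21]
9. n3.wid = "vyp"  [h.lim ++ "p"]
10. n3.lim = -1  [a.mk * 2 - 45]
11. n6.lab = 29  [terminal]
12. n2.off = "vypn"  [A.wid ++ "n"]
13. n2.lab = false  [S.val == false]
14. n2.idx = 30  [len(A.wid) + 27]
15. n1.idx = 17  [S.idx * 2 - 43]
16. n1.depth = 27  [(if S.lab then B.off else S.idx) - 3]
17. n7.off = 22  [(if S.val then B₀.idx else B₀.depth) - 5]
18. n7.live = 25  [B₀.idx + B₀.depth - 19]
19. n8.val = false  [B.off > 22]
20. n9.acc = "kq"  [terminal]
21. n10.lim = "wn"  [terminal]
22. n8.off = "nkq"  ["n" ++ f.acc]
23. n8.lab = true  [true]
24. n8.idx = 6  [len(f.acc) + 4]
25. n11.hot = true  [true]
26. n12.hot = true  [A₀.hot == true]
27. n13.acc = "kp"  [terminal]
28. n12.env = 12  [len(f.acc) + 10]
29. n12.wid = "up"  ["up"]
30. n12.lim = 20  [len(f.acc) + 18]
31. n11.env = -1  [A₁.lim - 21]
32. n11.wid = "mup"  ["m" ++ A₁.wid]
33. n11.lim = 28  [len(A₁.wid) + 26]
34. n7.idx = 26  [S.idx + 20]
35. n7.depth = -8  [B.live - 33]
36. n0.off = "ru"  ["ru"]
37. n0.lab = false  [S.val == true]
38. n0.idx = 1  [B₀.idx - 16]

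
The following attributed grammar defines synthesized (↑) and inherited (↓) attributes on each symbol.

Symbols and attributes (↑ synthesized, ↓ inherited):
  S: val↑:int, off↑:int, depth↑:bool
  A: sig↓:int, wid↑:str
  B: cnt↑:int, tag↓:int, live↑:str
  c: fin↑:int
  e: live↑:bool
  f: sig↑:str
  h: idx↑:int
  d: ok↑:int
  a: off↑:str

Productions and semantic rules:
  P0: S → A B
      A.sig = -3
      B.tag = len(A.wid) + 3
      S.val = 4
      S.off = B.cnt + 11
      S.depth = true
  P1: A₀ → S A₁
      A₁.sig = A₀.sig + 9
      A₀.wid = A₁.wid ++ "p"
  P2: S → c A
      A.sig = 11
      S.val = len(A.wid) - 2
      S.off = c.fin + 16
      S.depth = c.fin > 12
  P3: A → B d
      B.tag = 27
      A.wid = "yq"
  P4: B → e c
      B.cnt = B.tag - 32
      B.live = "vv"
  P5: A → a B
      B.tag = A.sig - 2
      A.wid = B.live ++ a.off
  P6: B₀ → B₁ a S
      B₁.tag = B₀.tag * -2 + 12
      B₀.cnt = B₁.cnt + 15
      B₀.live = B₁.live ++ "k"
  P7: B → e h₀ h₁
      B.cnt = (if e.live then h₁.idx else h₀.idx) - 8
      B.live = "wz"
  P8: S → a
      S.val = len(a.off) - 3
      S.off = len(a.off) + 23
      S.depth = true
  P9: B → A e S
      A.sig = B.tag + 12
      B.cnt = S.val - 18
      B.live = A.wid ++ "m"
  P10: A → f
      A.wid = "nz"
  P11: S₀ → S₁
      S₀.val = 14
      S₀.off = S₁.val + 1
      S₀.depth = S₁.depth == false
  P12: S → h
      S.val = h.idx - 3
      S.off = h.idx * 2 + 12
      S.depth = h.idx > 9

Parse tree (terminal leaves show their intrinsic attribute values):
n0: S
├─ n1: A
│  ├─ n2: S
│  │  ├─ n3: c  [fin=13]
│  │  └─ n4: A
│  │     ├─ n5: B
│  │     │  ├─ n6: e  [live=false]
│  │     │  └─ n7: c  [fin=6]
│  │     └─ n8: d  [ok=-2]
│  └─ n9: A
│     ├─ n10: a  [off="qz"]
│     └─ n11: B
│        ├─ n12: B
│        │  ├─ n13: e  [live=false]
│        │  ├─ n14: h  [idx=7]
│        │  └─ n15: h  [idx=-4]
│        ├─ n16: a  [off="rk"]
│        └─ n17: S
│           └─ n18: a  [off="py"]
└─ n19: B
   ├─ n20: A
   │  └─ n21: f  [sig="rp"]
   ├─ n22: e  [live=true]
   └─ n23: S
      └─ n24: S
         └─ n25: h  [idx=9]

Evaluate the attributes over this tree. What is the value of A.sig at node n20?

1. n1.sig = -3  [-3]
2. n3.fin = 13  [terminal]
3. n4.sig = 11  [11]
4. n5.tag = 27  [27]
5. n6.live = false  [terminal]
6. n7.fin = 6  [terminal]
7. n5.cnt = -5  [B.tag - 32]
8. n5.live = "vv"  ["vv"]
9. n8.ok = -2  [terminal]
10. n4.wid = "yq"  ["yq"]
11. n2.val = 0  [len(A.wid) - 2]
12. n2.off = 29  [c.fin + 16]
13. n2.depth = true  [c.fin > 12]
14. n9.sig = 6  [A₀.sig + 9]
15. n10.off = "qz"  [terminal]
16. n11.tag = 4  [A.sig - 2]
17. n12.tag = 4  [B₀.tag * -2 + 12]
18. n13.live = false  [terminal]
19. n14.idx = 7  [terminal]
20. n15.idx = -4  [terminal]
21. n12.cnt = -1  [(if e.live then h₁.idx else h₀.idx) - 8]
22. n12.live = "wz"  ["wz"]
23. n16.off = "rk"  [terminal]
24. n18.off = "py"  [terminal]
25. n17.val = -1  [len(a.off) - 3]
26. n17.off = 25  [len(a.off) + 23]
27. n17.depth = true  [true]
28. n11.cnt = 14  [B₁.cnt + 15]
29. n11.live = "wzk"  [B₁.live ++ "k"]
30. n9.wid = "wzkqz"  [B.live ++ a.off]
31. n1.wid = "wzkqzp"  [A₁.wid ++ "p"]
32. n19.tag = 9  [len(A.wid) + 3]
33. n20.sig = 21  [B.tag + 12]
34. n21.sig = "rp"  [terminal]
35. n20.wid = "nz"  ["nz"]
36. n22.live = true  [terminal]
37. n25.idx = 9  [terminal]
38. n24.val = 6  [h.idx - 3]
39. n24.off = 30  [h.idx * 2 + 12]
40. n24.depth = false  [h.idx > 9]
41. n23.val = 14  [14]
42. n23.off = 7  [S₁.val + 1]
43. n23.depth = true  [S₁.depth == false]
44. n19.cnt = -4  [S.val - 18]
45. n19.live = "nzm"  [A.wid ++ "m"]
46. n0.val = 4  [4]
47. n0.off = 7  [B.cnt + 11]
48. n0.depth = true  [true]

21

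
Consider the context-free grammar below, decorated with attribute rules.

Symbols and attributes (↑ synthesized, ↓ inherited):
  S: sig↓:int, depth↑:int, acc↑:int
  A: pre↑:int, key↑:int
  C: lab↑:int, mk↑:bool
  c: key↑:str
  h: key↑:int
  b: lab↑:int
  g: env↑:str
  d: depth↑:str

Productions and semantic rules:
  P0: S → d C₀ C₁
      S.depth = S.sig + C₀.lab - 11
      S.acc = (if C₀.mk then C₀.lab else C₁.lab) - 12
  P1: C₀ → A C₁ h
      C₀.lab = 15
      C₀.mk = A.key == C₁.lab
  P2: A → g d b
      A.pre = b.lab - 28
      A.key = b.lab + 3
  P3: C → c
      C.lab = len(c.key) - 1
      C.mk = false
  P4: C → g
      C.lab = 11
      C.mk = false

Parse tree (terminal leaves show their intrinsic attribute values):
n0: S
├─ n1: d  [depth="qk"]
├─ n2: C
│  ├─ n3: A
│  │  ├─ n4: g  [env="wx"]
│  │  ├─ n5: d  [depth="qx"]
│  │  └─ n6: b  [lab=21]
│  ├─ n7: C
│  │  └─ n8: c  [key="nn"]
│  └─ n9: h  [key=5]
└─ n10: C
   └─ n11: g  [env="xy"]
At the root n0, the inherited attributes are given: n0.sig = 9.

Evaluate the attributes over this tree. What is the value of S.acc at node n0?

1. n0.sig = 9  [given at root]
2. n1.depth = "qk"  [terminal]
3. n4.env = "wx"  [terminal]
4. n5.depth = "qx"  [terminal]
5. n6.lab = 21  [terminal]
6. n3.pre = -7  [b.lab - 28]
7. n3.key = 24  [b.lab + 3]
8. n8.key = "nn"  [terminal]
9. n7.lab = 1  [len(c.key) - 1]
10. n7.mk = false  [false]
11. n9.key = 5  [terminal]
12. n2.lab = 15  [15]
13. n2.mk = false  [A.key == C₁.lab]
14. n11.env = "xy"  [terminal]
15. n10.lab = 11  [11]
16. n10.mk = false  [false]
17. n0.depth = 13  [S.sig + C₀.lab - 11]
18. n0.acc = -1  [(if C₀.mk then C₀.lab else C₁.lab) - 12]

-1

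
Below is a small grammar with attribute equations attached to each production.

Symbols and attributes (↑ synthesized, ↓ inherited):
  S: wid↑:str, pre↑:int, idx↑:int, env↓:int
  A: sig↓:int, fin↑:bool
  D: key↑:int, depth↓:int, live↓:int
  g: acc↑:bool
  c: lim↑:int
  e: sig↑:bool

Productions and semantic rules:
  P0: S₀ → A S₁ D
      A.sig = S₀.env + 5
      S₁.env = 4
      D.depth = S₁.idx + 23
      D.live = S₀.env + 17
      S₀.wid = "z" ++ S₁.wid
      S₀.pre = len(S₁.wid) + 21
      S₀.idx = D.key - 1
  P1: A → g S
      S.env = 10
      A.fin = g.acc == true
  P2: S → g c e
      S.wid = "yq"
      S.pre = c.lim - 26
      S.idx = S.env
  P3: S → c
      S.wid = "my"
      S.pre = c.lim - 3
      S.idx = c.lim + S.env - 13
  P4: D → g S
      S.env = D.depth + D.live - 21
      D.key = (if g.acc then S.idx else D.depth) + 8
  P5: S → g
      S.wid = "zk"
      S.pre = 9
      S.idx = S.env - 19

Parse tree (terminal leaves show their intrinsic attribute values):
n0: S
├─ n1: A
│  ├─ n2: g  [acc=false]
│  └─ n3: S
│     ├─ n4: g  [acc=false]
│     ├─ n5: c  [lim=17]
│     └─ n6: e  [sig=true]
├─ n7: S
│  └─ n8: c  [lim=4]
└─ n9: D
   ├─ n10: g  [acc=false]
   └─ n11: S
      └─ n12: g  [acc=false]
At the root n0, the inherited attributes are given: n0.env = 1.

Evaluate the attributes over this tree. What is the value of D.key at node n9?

26

1. n0.env = 1  [given at root]
2. n1.sig = 6  [S₀.env + 5]
3. n2.acc = false  [terminal]
4. n3.env = 10  [10]
5. n4.acc = false  [terminal]
6. n5.lim = 17  [terminal]
7. n6.sig = true  [terminal]
8. n3.wid = "yq"  ["yq"]
9. n3.pre = -9  [c.lim - 26]
10. n3.idx = 10  [S.env]
11. n1.fin = false  [g.acc == true]
12. n7.env = 4  [4]
13. n8.lim = 4  [terminal]
14. n7.wid = "my"  ["my"]
15. n7.pre = 1  [c.lim - 3]
16. n7.idx = -5  [c.lim + S.env - 13]
17. n9.depth = 18  [S₁.idx + 23]
18. n9.live = 18  [S₀.env + 17]
19. n10.acc = false  [terminal]
20. n11.env = 15  [D.depth + D.live - 21]
21. n12.acc = false  [terminal]
22. n11.wid = "zk"  ["zk"]
23. n11.pre = 9  [9]
24. n11.idx = -4  [S.env - 19]
25. n9.key = 26  [(if g.acc then S.idx else D.depth) + 8]
26. n0.wid = "zmy"  ["z" ++ S₁.wid]
27. n0.pre = 23  [len(S₁.wid) + 21]
28. n0.idx = 25  [D.key - 1]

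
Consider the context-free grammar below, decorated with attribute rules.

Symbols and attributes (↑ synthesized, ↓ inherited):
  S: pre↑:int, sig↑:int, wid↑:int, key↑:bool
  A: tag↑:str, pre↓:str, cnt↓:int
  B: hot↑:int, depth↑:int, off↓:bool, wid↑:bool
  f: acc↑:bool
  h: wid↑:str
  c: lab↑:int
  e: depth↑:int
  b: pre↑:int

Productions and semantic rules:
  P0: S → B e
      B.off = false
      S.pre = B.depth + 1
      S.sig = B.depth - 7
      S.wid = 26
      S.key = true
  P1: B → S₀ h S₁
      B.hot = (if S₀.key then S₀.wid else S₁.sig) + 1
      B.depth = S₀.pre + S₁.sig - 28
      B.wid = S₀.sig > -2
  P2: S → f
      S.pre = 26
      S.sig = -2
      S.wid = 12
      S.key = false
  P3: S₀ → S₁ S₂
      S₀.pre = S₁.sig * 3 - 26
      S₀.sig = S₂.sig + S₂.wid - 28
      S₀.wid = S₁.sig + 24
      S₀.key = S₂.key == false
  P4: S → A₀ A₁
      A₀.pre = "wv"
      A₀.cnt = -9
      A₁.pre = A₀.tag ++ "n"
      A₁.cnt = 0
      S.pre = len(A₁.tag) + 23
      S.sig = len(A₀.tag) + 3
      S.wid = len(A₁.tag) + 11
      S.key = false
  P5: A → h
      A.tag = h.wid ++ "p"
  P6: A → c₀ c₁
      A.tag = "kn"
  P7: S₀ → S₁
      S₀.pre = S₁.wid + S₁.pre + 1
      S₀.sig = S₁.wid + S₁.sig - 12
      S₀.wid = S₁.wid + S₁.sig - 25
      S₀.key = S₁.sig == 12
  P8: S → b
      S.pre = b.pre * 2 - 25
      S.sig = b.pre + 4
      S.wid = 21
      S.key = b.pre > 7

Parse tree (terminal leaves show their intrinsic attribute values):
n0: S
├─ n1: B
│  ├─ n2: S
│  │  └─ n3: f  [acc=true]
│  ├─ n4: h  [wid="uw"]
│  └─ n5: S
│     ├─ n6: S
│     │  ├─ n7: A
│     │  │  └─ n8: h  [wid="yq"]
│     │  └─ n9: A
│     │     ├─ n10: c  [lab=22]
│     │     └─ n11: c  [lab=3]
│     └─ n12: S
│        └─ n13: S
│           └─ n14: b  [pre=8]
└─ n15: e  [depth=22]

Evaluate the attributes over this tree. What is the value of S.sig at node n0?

-8

1. n1.off = false  [false]
2. n3.acc = true  [terminal]
3. n2.pre = 26  [26]
4. n2.sig = -2  [-2]
5. n2.wid = 12  [12]
6. n2.key = false  [false]
7. n4.wid = "uw"  [terminal]
8. n7.pre = "wv"  ["wv"]
9. n7.cnt = -9  [-9]
10. n8.wid = "yq"  [terminal]
11. n7.tag = "yqp"  [h.wid ++ "p"]
12. n9.pre = "yqpn"  [A₀.tag ++ "n"]
13. n9.cnt = 0  [0]
14. n10.lab = 22  [terminal]
15. n11.lab = 3  [terminal]
16. n9.tag = "kn"  ["kn"]
17. n6.pre = 25  [len(A₁.tag) + 23]
18. n6.sig = 6  [len(A₀.tag) + 3]
19. n6.wid = 13  [len(A₁.tag) + 11]
20. n6.key = false  [false]
21. n14.pre = 8  [terminal]
22. n13.pre = -9  [b.pre * 2 - 25]
23. n13.sig = 12  [b.pre + 4]
24. n13.wid = 21  [21]
25. n13.key = true  [b.pre > 7]
26. n12.pre = 13  [S₁.wid + S₁.pre + 1]
27. n12.sig = 21  [S₁.wid + S₁.sig - 12]
28. n12.wid = 8  [S₁.wid + S₁.sig - 25]
29. n12.key = true  [S₁.sig == 12]
30. n5.pre = -8  [S₁.sig * 3 - 26]
31. n5.sig = 1  [S₂.sig + S₂.wid - 28]
32. n5.wid = 30  [S₁.sig + 24]
33. n5.key = false  [S₂.key == false]
34. n1.hot = 2  [(if S₀.key then S₀.wid else S₁.sig) + 1]
35. n1.depth = -1  [S₀.pre + S₁.sig - 28]
36. n1.wid = false  [S₀.sig > -2]
37. n15.depth = 22  [terminal]
38. n0.pre = 0  [B.depth + 1]
39. n0.sig = -8  [B.depth - 7]
40. n0.wid = 26  [26]
41. n0.key = true  [true]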